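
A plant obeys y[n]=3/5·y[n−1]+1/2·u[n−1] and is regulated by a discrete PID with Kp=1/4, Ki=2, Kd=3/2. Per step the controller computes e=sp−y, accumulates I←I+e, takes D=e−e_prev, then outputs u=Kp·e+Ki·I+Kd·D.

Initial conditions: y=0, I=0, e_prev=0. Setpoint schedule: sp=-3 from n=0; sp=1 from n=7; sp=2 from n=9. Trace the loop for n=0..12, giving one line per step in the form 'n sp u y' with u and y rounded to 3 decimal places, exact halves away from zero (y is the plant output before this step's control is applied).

0 -3 -11.250 0.000
1 -3 8.344 -5.625
2 -3 -18.926 0.797
3 -3 19.794 -8.985
4 -3 -33.500 4.506
5 -3 41.296 -14.046
6 -3 -62.940 12.220
7 1 97.362 -24.138
8 1 -131.660 34.198
9 2 191.358 -45.311
10 2 -261.547 68.492
11 2 369.312 -89.678
12 2 -511.565 130.849

(exact arithmetic carried between steps; '≈' marks a value shown rounded to 6 d.p. or computed from one; I and e_prev carry over from the previous line; the table rounds u and y to 3 d.p., halves away from zero)
n=0: y=0, sp=-3, e=sp−y=-3; I=-3, D=e−e_prev=-3; u=1/4·(-3)+2·(-3)+3/2·(-3)=-11.25; next y=3/5·0+1/2·(-11.25)=-5.625
n=1: y=-5.625, sp=-3, e=sp−y=2.625; I=-0.375, D=e−e_prev=5.625; u=1/4·2.625+2·(-0.375)+3/2·5.625=8.34375; next y=3/5·(-5.625)+1/2·8.34375=0.796875
n=2: y=0.796875, sp=-3, e=sp−y=-3.796875; I=-4.171875, D=e−e_prev=-6.421875; u=1/4·(-3.796875)+2·(-4.171875)+3/2·(-6.421875)≈-18.925781; next y=3/5·0.796875+1/2·(-18.925781)≈-8.984766
n=3: y≈-8.984766, sp=-3, e=sp−y≈5.984766; I≈1.812891, D=e−e_prev≈9.781641; u=1/4·5.984766+2·1.812891+3/2·9.781641≈19.794434; next y=3/5·(-8.984766)+1/2·19.794434≈4.506357
n=4: y≈4.506357, sp=-3, e=sp−y≈-7.506357; I≈-5.693467, D=e−e_prev≈-13.491123; u=1/4·(-7.506357)+2·(-5.693467)+3/2·(-13.491123)≈-33.500208; next y=3/5·4.506357+1/2·(-33.500208)≈-14.046289
n=5: y≈-14.046289, sp=-3, e=sp−y≈11.046289; I≈5.352823, D=e−e_prev≈18.552647; u=1/4·11.046289+2·5.352823+3/2·18.552647≈41.296187; next y=3/5·(-14.046289)+1/2·41.296187≈12.220320
n=6: y≈12.220320, sp=-3, e=sp−y≈-15.220320; I≈-9.867498, D=e−e_prev≈-26.266609; u=1/4·(-15.220320)+2·(-9.867498)+3/2·(-26.266609)≈-62.939989; next y=3/5·12.220320+1/2·(-62.939989)≈-24.137803
n=7: y≈-24.137803, sp=1, e=sp−y≈25.137803; I≈15.270305, D=e−e_prev≈40.358123; u=1/4·25.137803+2·15.270305+3/2·40.358123≈97.362245; next y=3/5·(-24.137803)+1/2·97.362245≈34.198441
n=8: y≈34.198441, sp=1, e=sp−y≈-33.198441; I≈-17.928136, D=e−e_prev≈-58.336243; u=1/4·(-33.198441)+2·(-17.928136)+3/2·(-58.336243)≈-131.660247; next y=3/5·34.198441+1/2·(-131.660247)≈-45.311059
n=9: y≈-45.311059, sp=2, e=sp−y≈47.311059; I≈29.382923, D=e−e_prev≈80.509500; u=1/4·47.311059+2·29.382923+3/2·80.509500≈191.357861; next y=3/5·(-45.311059)+1/2·191.357861≈68.492295
n=10: y≈68.492295, sp=2, e=sp−y≈-66.492295; I≈-37.109372, D=e−e_prev≈-113.803354; u=1/4·(-66.492295)+2·(-37.109372)+3/2·(-113.803354)≈-261.546849; next y=3/5·68.492295+1/2·(-261.546849)≈-89.678047
n=11: y≈-89.678047, sp=2, e=sp−y≈91.678047; I≈54.568675, D=e−e_prev≈158.170342; u=1/4·91.678047+2·54.568675+3/2·158.170342≈369.312376; next y=3/5·(-89.678047)+1/2·369.312376≈130.849360
n=12: y≈130.849360, sp=2, e=sp−y≈-128.849360; I≈-74.280684, D=e−e_prev≈-220.527407; u=1/4·(-128.849360)+2·(-74.280684)+3/2·(-220.527407)≈-511.564819; next y=3/5·130.849360+1/2·(-511.564819)≈-177.272794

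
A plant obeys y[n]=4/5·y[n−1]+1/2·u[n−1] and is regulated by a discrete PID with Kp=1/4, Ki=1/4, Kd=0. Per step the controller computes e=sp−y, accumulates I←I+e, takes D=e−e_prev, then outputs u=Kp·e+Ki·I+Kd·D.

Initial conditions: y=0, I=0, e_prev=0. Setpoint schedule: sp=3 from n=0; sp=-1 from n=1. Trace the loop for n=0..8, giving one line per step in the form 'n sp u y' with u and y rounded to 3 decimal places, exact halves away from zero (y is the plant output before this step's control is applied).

(exact arithmetic carried between steps; '≈' marks a value shown rounded to 6 d.p. or computed from one; I and e_prev carry over from the previous line; the table rounds u and y to 3 d.p., halves away from zero)
n=0: y=0, sp=3, e=sp−y=3; I=3, D=e−e_prev=3; u=1/4·3+1/4·3+0·3=1.5; next y=4/5·0+1/2·1.5=0.75
n=1: y=0.75, sp=-1, e=sp−y=-1.75; I=1.25, D=e−e_prev=-4.75; u=1/4·(-1.75)+1/4·1.25+0·(-4.75)=-0.125; next y=4/5·0.75+1/2·(-0.125)=0.5375
n=2: y=0.5375, sp=-1, e=sp−y=-1.5375; I=-0.2875, D=e−e_prev=0.2125; u=1/4·(-1.5375)+1/4·(-0.2875)+0·0.2125=-0.45625; next y=4/5·0.5375+1/2·(-0.45625)=0.201875
n=3: y=0.201875, sp=-1, e=sp−y=-1.201875; I=-1.489375, D=e−e_prev=0.335625; u=1/4·(-1.201875)+1/4·(-1.489375)+0·0.335625≈-0.672813; next y=4/5·0.201875+1/2·(-0.672813)≈-0.174906
n=4: y≈-0.174906, sp=-1, e=sp−y≈-0.825094; I≈-2.314469, D=e−e_prev≈0.376781; u=1/4·(-0.825094)+1/4·(-2.314469)+0·0.376781≈-0.784891; next y=4/5·(-0.174906)+1/2·(-0.784891)≈-0.532370
n=5: y≈-0.532370, sp=-1, e=sp−y≈-0.467630; I≈-2.782098, D=e−e_prev≈0.357464; u=1/4·(-0.467630)+1/4·(-2.782098)+0·0.357464≈-0.812432; next y=4/5·(-0.532370)+1/2·(-0.812432)≈-0.832112
n=6: y≈-0.832112, sp=-1, e=sp−y≈-0.167888; I≈-2.949986, D=e−e_prev≈0.299742; u=1/4·(-0.167888)+1/4·(-2.949986)+0·0.299742≈-0.779468; next y=4/5·(-0.832112)+1/2·(-0.779468)≈-1.055424
n=7: y≈-1.055424, sp=-1, e=sp−y≈0.055424; I≈-2.894562, D=e−e_prev≈0.223312; u=1/4·0.055424+1/4·(-2.894562)+0·0.223312≈-0.709785; next y=4/5·(-1.055424)+1/2·(-0.709785)≈-1.199231
n=8: y≈-1.199231, sp=-1, e=sp−y≈0.199231; I≈-2.695331, D=e−e_prev≈0.143807; u=1/4·0.199231+1/4·(-2.695331)+0·0.143807≈-0.624025; next y=4/5·(-1.199231)+1/2·(-0.624025)≈-1.271398

0 3 1.500 0.000
1 -1 -0.125 0.750
2 -1 -0.456 0.538
3 -1 -0.673 0.202
4 -1 -0.785 -0.175
5 -1 -0.812 -0.532
6 -1 -0.779 -0.832
7 -1 -0.710 -1.055
8 -1 -0.624 -1.199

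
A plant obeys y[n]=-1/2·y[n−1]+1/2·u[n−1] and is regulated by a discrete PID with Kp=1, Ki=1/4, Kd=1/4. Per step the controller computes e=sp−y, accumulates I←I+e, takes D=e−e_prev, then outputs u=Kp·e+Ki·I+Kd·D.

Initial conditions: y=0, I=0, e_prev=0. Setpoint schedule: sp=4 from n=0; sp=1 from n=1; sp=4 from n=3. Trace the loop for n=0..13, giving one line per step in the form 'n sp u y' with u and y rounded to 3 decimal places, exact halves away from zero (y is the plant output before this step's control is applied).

0 4 6.000 0.000
1 1 -3.000 3.000
2 1 7.000 -3.000
3 4 -1.000 5.000
4 4 12.000 -3.000
5 4 -4.000 7.500
6 4 17.625 -5.750
7 4 -9.406 11.688
8 4 26.383 -10.547
9 4 -19.057 18.465
10 4 40.418 -18.761
11 4 -35.723 29.590
12 4 63.336 -32.656
13 4 -64.040 47.996

(exact arithmetic carried between steps; '≈' marks a value shown rounded to 6 d.p. or computed from one; I and e_prev carry over from the previous line; the table rounds u and y to 3 d.p., halves away from zero)
n=0: y=0, sp=4, e=sp−y=4; I=4, D=e−e_prev=4; u=1·4+1/4·4+1/4·4=6; next y=-1/2·0+1/2·6=3
n=1: y=3, sp=1, e=sp−y=-2; I=2, D=e−e_prev=-6; u=1·(-2)+1/4·2+1/4·(-6)=-3; next y=-1/2·3+1/2·(-3)=-3
n=2: y=-3, sp=1, e=sp−y=4; I=6, D=e−e_prev=6; u=1·4+1/4·6+1/4·6=7; next y=-1/2·(-3)+1/2·7=5
n=3: y=5, sp=4, e=sp−y=-1; I=5, D=e−e_prev=-5; u=1·(-1)+1/4·5+1/4·(-5)=-1; next y=-1/2·5+1/2·(-1)=-3
n=4: y=-3, sp=4, e=sp−y=7; I=12, D=e−e_prev=8; u=1·7+1/4·12+1/4·8=12; next y=-1/2·(-3)+1/2·12=7.5
n=5: y=7.5, sp=4, e=sp−y=-3.5; I=8.5, D=e−e_prev=-10.5; u=1·(-3.5)+1/4·8.5+1/4·(-10.5)=-4; next y=-1/2·7.5+1/2·(-4)=-5.75
n=6: y=-5.75, sp=4, e=sp−y=9.75; I=18.25, D=e−e_prev=13.25; u=1·9.75+1/4·18.25+1/4·13.25=17.625; next y=-1/2·(-5.75)+1/2·17.625=11.6875
n=7: y=11.6875, sp=4, e=sp−y=-7.6875; I=10.5625, D=e−e_prev=-17.4375; u=1·(-7.6875)+1/4·10.5625+1/4·(-17.4375)=-9.40625; next y=-1/2·11.6875+1/2·(-9.40625)=-10.546875
n=8: y=-10.546875, sp=4, e=sp−y=14.546875; I=25.109375, D=e−e_prev=22.234375; u=1·14.546875+1/4·25.109375+1/4·22.234375≈26.382813; next y=-1/2·(-10.546875)+1/2·26.382813≈18.464844
n=9: y≈18.464844, sp=4, e=sp−y≈-14.464844; I≈10.644531, D=e−e_prev≈-29.011719; u=1·(-14.464844)+1/4·10.644531+1/4·(-29.011719)≈-19.056641; next y=-1/2·18.464844+1/2·(-19.056641)≈-18.760742
n=10: y≈-18.760742, sp=4, e=sp−y≈22.760742; I≈33.405273, D=e−e_prev≈37.225586; u=1·22.760742+1/4·33.405273+1/4·37.225586≈40.418457; next y=-1/2·(-18.760742)+1/2·40.418457≈29.589600
n=11: y≈29.589600, sp=4, e=sp−y≈-25.589600; I≈7.815674, D=e−e_prev≈-48.350342; u=1·(-25.589600)+1/4·7.815674+1/4·(-48.350342)≈-35.723267; next y=-1/2·29.589600+1/2·(-35.723267)≈-32.656433
n=12: y≈-32.656433, sp=4, e=sp−y≈36.656433; I≈44.472107, D=e−e_prev≈62.246033; u=1·36.656433+1/4·44.472107+1/4·62.246033≈63.335968; next y=-1/2·(-32.656433)+1/2·63.335968≈47.996201
n=13: y≈47.996201, sp=4, e=sp−y≈-43.996201; I≈0.475906, D=e−e_prev≈-80.652634; u=1·(-43.996201)+1/4·0.475906+1/4·(-80.652634)≈-64.040382; next y=-1/2·47.996201+1/2·(-64.040382)≈-56.018291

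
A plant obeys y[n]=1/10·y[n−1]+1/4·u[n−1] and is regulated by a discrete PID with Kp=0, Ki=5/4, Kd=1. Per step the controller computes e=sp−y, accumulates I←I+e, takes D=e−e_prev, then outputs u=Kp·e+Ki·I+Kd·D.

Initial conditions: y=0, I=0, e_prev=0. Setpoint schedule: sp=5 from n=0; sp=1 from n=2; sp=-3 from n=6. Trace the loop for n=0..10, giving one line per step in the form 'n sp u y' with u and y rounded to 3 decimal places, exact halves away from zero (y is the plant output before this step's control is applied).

(exact arithmetic carried between steps; '≈' marks a value shown rounded to 6 d.p. or computed from one; I and e_prev carry over from the previous line; the table rounds u and y to 3 d.p., halves away from zero)
n=0: y=0, sp=5, e=sp−y=5; I=5, D=e−e_prev=5; u=0·5+5/4·5+1·5=11.25; next y=1/10·0+1/4·11.25=2.8125
n=1: y=2.8125, sp=5, e=sp−y=2.1875; I=7.1875, D=e−e_prev=-2.8125; u=0·2.1875+5/4·7.1875+1·(-2.8125)=6.171875; next y=1/10·2.8125+1/4·6.171875≈1.824219
n=2: y≈1.824219, sp=1, e=sp−y≈-0.824219; I≈6.363281, D=e−e_prev≈-3.011719; u=0·(-0.824219)+5/4·6.363281+1·(-3.011719)≈4.942383; next y=1/10·1.824219+1/4·4.942383≈1.418018
n=3: y≈1.418018, sp=1, e=sp−y≈-0.418018; I≈5.945264, D=e−e_prev≈0.406201; u=0·(-0.418018)+5/4·5.945264+1·0.406201≈7.837781; next y=1/10·1.418018+1/4·7.837781≈2.101247
n=4: y≈2.101247, sp=1, e=sp−y≈-1.101247; I≈4.844017, D=e−e_prev≈-0.683229; u=0·(-1.101247)+5/4·4.844017+1·(-0.683229)≈5.371792; next y=1/10·2.101247+1/4·5.371792≈1.553073
n=5: y≈1.553073, sp=1, e=sp−y≈-0.553073; I≈4.290944, D=e−e_prev≈0.548174; u=0·(-0.553073)+5/4·4.290944+1·0.548174≈5.911855; next y=1/10·1.553073+1/4·5.911855≈1.633271
n=6: y≈1.633271, sp=-3, e=sp−y≈-4.633271; I≈-0.342327, D=e−e_prev≈-4.080198; u=0·(-4.633271)+5/4·(-0.342327)+1·(-4.080198)≈-4.508107; next y=1/10·1.633271+1/4·(-4.508107)≈-0.963700
n=7: y≈-0.963700, sp=-3, e=sp−y≈-2.036300; I≈-2.378627, D=e−e_prev≈2.596970; u=0·(-2.036300)+5/4·(-2.378627)+1·2.596970≈-0.376313; next y=1/10·(-0.963700)+1/4·(-0.376313)≈-0.190448
n=8: y≈-0.190448, sp=-3, e=sp−y≈-2.809552; I≈-5.188179, D=e−e_prev≈-0.773251; u=0·(-2.809552)+5/4·(-5.188179)+1·(-0.773251)≈-7.258475; next y=1/10·(-0.190448)+1/4·(-7.258475)≈-1.833664
n=9: y≈-1.833664, sp=-3, e=sp−y≈-1.166336; I≈-6.354515, D=e−e_prev≈1.643215; u=0·(-1.166336)+5/4·(-6.354515)+1·1.643215≈-6.299929; next y=1/10·(-1.833664)+1/4·(-6.299929)≈-1.758349
n=10: y≈-1.758349, sp=-3, e=sp−y≈-1.241651; I≈-7.596167, D=e−e_prev≈-0.075315; u=0·(-1.241651)+5/4·(-7.596167)+1·(-0.075315)≈-9.570523; next y=1/10·(-1.758349)+1/4·(-9.570523)≈-2.568466

0 5 11.250 0.000
1 5 6.172 2.813
2 1 4.942 1.824
3 1 7.838 1.418
4 1 5.372 2.101
5 1 5.912 1.553
6 -3 -4.508 1.633
7 -3 -0.376 -0.964
8 -3 -7.258 -0.190
9 -3 -6.300 -1.834
10 -3 -9.571 -1.758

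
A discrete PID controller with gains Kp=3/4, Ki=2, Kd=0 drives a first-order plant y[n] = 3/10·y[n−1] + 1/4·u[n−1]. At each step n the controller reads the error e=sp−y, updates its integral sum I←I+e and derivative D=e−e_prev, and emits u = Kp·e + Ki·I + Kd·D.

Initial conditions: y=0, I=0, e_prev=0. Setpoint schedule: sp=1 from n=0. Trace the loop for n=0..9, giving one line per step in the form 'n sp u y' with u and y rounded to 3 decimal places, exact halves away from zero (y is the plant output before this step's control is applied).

0 1 2.750 0.000
1 1 2.859 0.688
2 1 2.842 0.921
3 1 2.819 0.987
4 1 2.807 1.001
5 1 2.802 1.002
6 1 2.801 1.001
7 1 2.800 1.000
8 1 2.800 1.000
9 1 2.800 1.000

(exact arithmetic carried between steps; '≈' marks a value shown rounded to 6 d.p. or computed from one; I and e_prev carry over from the previous line; the table rounds u and y to 3 d.p., halves away from zero)
n=0: y=0, sp=1, e=sp−y=1; I=1, D=e−e_prev=1; u=3/4·1+2·1+0·1=2.75; next y=3/10·0+1/4·2.75=0.6875
n=1: y=0.6875, sp=1, e=sp−y=0.3125; I=1.3125, D=e−e_prev=-0.6875; u=3/4·0.3125+2·1.3125+0·(-0.6875)=2.859375; next y=3/10·0.6875+1/4·2.859375≈0.921094
n=2: y≈0.921094, sp=1, e=sp−y≈0.078906; I≈1.391406, D=e−e_prev≈-0.233594; u=3/4·0.078906+2·1.391406+0·(-0.233594)≈2.841992; next y=3/10·0.921094+1/4·2.841992≈0.986826
n=3: y≈0.986826, sp=1, e=sp−y≈0.013174; I≈1.404580, D=e−e_prev≈-0.065732; u=3/4·0.013174+2·1.404580+0·(-0.065732)≈2.819041; next y=3/10·0.986826+1/4·2.819041≈1.000808
n=4: y≈1.000808, sp=1, e=sp−y≈-0.000808; I≈1.403772, D=e−e_prev≈-0.013982; u=3/4·(-0.000808)+2·1.403772+0·(-0.013982)≈2.806938; next y=3/10·1.000808+1/4·2.806938≈1.001977
n=5: y≈1.001977, sp=1, e=sp−y≈-0.001977; I≈1.401795, D=e−e_prev≈-0.001169; u=3/4·(-0.001977)+2·1.401795+0·(-0.001169)≈2.802108; next y=3/10·1.001977+1/4·2.802108≈1.001120
n=6: y≈1.001120, sp=1, e=sp−y≈-0.001120; I≈1.400675, D=e−e_prev≈0.000857; u=3/4·(-0.001120)+2·1.400675+0·0.000857≈2.800510; next y=3/10·1.001120+1/4·2.800510≈1.000464
n=7: y≈1.000464, sp=1, e=sp−y≈-0.000464; I≈1.400212, D=e−e_prev≈0.000656; u=3/4·(-0.000464)+2·1.400212+0·0.000656≈2.800075; next y=3/10·1.000464+1/4·2.800075≈1.000158
n=8: y≈1.000158, sp=1, e=sp−y≈-0.000158; I≈1.400054, D=e−e_prev≈0.000306; u=3/4·(-0.000158)+2·1.400054+0·0.000306≈2.799989; next y=3/10·1.000158+1/4·2.799989≈1.000045
n=9: y≈1.000045, sp=1, e=sp−y≈-0.000045; I≈1.400009, D=e−e_prev≈0.000113; u=3/4·(-0.000045)+2·1.400009+0·0.000113≈2.799985; next y=3/10·1.000045+1/4·2.799985≈1.000010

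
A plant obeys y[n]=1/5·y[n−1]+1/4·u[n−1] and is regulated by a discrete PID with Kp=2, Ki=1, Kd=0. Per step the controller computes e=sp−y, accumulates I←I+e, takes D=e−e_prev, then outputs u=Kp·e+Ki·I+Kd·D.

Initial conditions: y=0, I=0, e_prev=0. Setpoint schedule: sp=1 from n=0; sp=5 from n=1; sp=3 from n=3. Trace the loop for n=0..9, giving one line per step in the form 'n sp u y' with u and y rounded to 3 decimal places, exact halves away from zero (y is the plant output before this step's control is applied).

(exact arithmetic carried between steps; '≈' marks a value shown rounded to 6 d.p. or computed from one; I and e_prev carry over from the previous line; the table rounds u and y to 3 d.p., halves away from zero)
n=0: y=0, sp=1, e=sp−y=1; I=1, D=e−e_prev=1; u=2·1+1·1+0·1=3; next y=1/5·0+1/4·3=0.75
n=1: y=0.75, sp=5, e=sp−y=4.25; I=5.25, D=e−e_prev=3.25; u=2·4.25+1·5.25+0·3.25=13.75; next y=1/5·0.75+1/4·13.75=3.5875
n=2: y=3.5875, sp=5, e=sp−y=1.4125; I=6.6625, D=e−e_prev=-2.8375; u=2·1.4125+1·6.6625+0·(-2.8375)=9.4875; next y=1/5·3.5875+1/4·9.4875=3.089375
n=3: y=3.089375, sp=3, e=sp−y=-0.089375; I=6.573125, D=e−e_prev=-1.501875; u=2·(-0.089375)+1·6.573125+0·(-1.501875)=6.394375; next y=1/5·3.089375+1/4·6.394375≈2.216469
n=4: y≈2.216469, sp=3, e=sp−y≈0.783531; I≈7.356656, D=e−e_prev≈0.872906; u=2·0.783531+1·7.356656+0·0.872906≈8.923719; next y=1/5·2.216469+1/4·8.923719≈2.674223
n=5: y≈2.674223, sp=3, e=sp−y≈0.325777; I≈7.682433, D=e−e_prev≈-0.457755; u=2·0.325777+1·7.682433+0·(-0.457755)≈8.333986; next y=1/5·2.674223+1/4·8.333986≈2.618341
n=6: y≈2.618341, sp=3, e=sp−y≈0.381659; I≈8.064092, D=e−e_prev≈0.055882; u=2·0.381659+1·8.064092+0·0.055882≈8.827409; next y=1/5·2.618341+1/4·8.827409≈2.730521
n=7: y≈2.730521, sp=3, e=sp−y≈0.269479; I≈8.333571, D=e−e_prev≈-0.112179; u=2·0.269479+1·8.333571+0·(-0.112179)≈8.872530; next y=1/5·2.730521+1/4·8.872530≈2.764237
n=8: y≈2.764237, sp=3, e=sp−y≈0.235763; I≈8.569334, D=e−e_prev≈-0.033716; u=2·0.235763+1·8.569334+0·(-0.033716)≈9.040861; next y=1/5·2.764237+1/4·9.040861≈2.813063
n=9: y≈2.813063, sp=3, e=sp−y≈0.186937; I≈8.756272, D=e−e_prev≈-0.048826; u=2·0.186937+1·8.756272+0·(-0.048826)≈9.130147; next y=1/5·2.813063+1/4·9.130147≈2.845149

0 1 3.000 0.000
1 5 13.750 0.750
2 5 9.488 3.588
3 3 6.394 3.089
4 3 8.924 2.216
5 3 8.334 2.674
6 3 8.827 2.618
7 3 8.873 2.731
8 3 9.041 2.764
9 3 9.130 2.813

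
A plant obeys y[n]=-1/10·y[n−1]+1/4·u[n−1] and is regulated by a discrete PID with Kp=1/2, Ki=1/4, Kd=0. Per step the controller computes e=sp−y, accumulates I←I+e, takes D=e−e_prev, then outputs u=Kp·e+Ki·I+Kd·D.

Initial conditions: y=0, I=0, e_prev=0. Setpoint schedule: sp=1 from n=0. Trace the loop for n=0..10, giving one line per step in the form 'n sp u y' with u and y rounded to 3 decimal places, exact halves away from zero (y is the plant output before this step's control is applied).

(exact arithmetic carried between steps; '≈' marks a value shown rounded to 6 d.p. or computed from one; I and e_prev carry over from the previous line; the table rounds u and y to 3 d.p., halves away from zero)
n=0: y=0, sp=1, e=sp−y=1; I=1, D=e−e_prev=1; u=1/2·1+1/4·1+0·1=0.75; next y=-1/10·0+1/4·0.75=0.1875
n=1: y=0.1875, sp=1, e=sp−y=0.8125; I=1.8125, D=e−e_prev=-0.1875; u=1/2·0.8125+1/4·1.8125+0·(-0.1875)=0.859375; next y=-1/10·0.1875+1/4·0.859375≈0.196094
n=2: y≈0.196094, sp=1, e=sp−y≈0.803906; I≈2.616406, D=e−e_prev≈-0.008594; u=1/2·0.803906+1/4·2.616406+0·(-0.008594)≈1.056055; next y=-1/10·0.196094+1/4·1.056055≈0.244404
n=3: y≈0.244404, sp=1, e=sp−y≈0.755596; I≈3.372002, D=e−e_prev≈-0.048311; u=1/2·0.755596+1/4·3.372002+0·(-0.048311)≈1.220798; next y=-1/10·0.244404+1/4·1.220798≈0.280759
n=4: y≈0.280759, sp=1, e=sp−y≈0.719241; I≈4.091243, D=e−e_prev≈-0.036355; u=1/2·0.719241+1/4·4.091243+0·(-0.036355)≈1.382431; next y=-1/10·0.280759+1/4·1.382431≈0.317532
n=5: y≈0.317532, sp=1, e=sp−y≈0.682468; I≈4.773711, D=e−e_prev≈-0.036773; u=1/2·0.682468+1/4·4.773711+0·(-0.036773)≈1.534662; next y=-1/10·0.317532+1/4·1.534662≈0.351912
n=6: y≈0.351912, sp=1, e=sp−y≈0.648088; I≈5.421799, D=e−e_prev≈-0.034380; u=1/2·0.648088+1/4·5.421799+0·(-0.034380)≈1.679494; next y=-1/10·0.351912+1/4·1.679494≈0.384682
n=7: y≈0.384682, sp=1, e=sp−y≈0.615318; I≈6.037117, D=e−e_prev≈-0.032770; u=1/2·0.615318+1/4·6.037117+0·(-0.032770)≈1.816938; next y=-1/10·0.384682+1/4·1.816938≈0.415766
n=8: y≈0.415766, sp=1, e=sp−y≈0.584234; I≈6.621350, D=e−e_prev≈-0.031084; u=1/2·0.584234+1/4·6.621350+0·(-0.031084)≈1.947454; next y=-1/10·0.415766+1/4·1.947454≈0.445287
n=9: y≈0.445287, sp=1, e=sp−y≈0.554713; I≈7.176063, D=e−e_prev≈-0.029521; u=1/2·0.554713+1/4·7.176063+0·(-0.029521)≈2.071372; next y=-1/10·0.445287+1/4·2.071372≈0.473314
n=10: y≈0.473314, sp=1, e=sp−y≈0.526686; I≈7.702749, D=e−e_prev≈-0.028027; u=1/2·0.526686+1/4·7.702749+0·(-0.028027)≈2.189030; next y=-1/10·0.473314+1/4·2.189030≈0.499926

0 1 0.750 0.000
1 1 0.859 0.188
2 1 1.056 0.196
3 1 1.221 0.244
4 1 1.382 0.281
5 1 1.535 0.318
6 1 1.679 0.352
7 1 1.817 0.385
8 1 1.947 0.416
9 1 2.071 0.445
10 1 2.189 0.473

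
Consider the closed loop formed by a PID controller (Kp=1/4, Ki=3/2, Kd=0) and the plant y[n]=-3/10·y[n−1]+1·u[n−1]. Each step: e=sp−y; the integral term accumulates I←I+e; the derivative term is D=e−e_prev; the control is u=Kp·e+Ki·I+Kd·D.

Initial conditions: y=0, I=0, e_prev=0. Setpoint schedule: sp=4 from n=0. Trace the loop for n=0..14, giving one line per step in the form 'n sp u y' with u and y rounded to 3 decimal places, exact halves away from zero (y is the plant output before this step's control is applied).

0 4 7.000 0.000
1 4 0.750 7.000
2 4 10.863 -1.350
3 4 -3.193 11.268
4 4 17.127 -6.573
5 4 -11.940 19.099
6 4 29.757 -17.669
7 4 -30.011 35.058
8 4 55.678 -40.529
9 4 -67.168 67.837
10 4 108.950 -87.519
11 4 -143.540 135.205
12 4 218.439 -184.101
13 4 -300.507 273.669
14 4 443.474 -382.608

(exact arithmetic carried between steps; '≈' marks a value shown rounded to 6 d.p. or computed from one; I and e_prev carry over from the previous line; the table rounds u and y to 3 d.p., halves away from zero)
n=0: y=0, sp=4, e=sp−y=4; I=4, D=e−e_prev=4; u=1/4·4+3/2·4+0·4=7; next y=-3/10·0+1·7=7
n=1: y=7, sp=4, e=sp−y=-3; I=1, D=e−e_prev=-7; u=1/4·(-3)+3/2·1+0·(-7)=0.75; next y=-3/10·7+1·0.75=-1.35
n=2: y=-1.35, sp=4, e=sp−y=5.35; I=6.35, D=e−e_prev=8.35; u=1/4·5.35+3/2·6.35+0·8.35=10.8625; next y=-3/10·(-1.35)+1·10.8625=11.2675
n=3: y=11.2675, sp=4, e=sp−y=-7.2675; I=-0.9175, D=e−e_prev=-12.6175; u=1/4·(-7.2675)+3/2·(-0.9175)+0·(-12.6175)=-3.193125; next y=-3/10·11.2675+1·(-3.193125)=-6.573375
n=4: y=-6.573375, sp=4, e=sp−y=10.573375; I=9.655875, D=e−e_prev=17.840875; u=1/4·10.573375+3/2·9.655875+0·17.840875≈17.127156; next y=-3/10·(-6.573375)+1·17.127156≈19.099169
n=5: y≈19.099169, sp=4, e=sp−y≈-15.099169; I≈-5.443294, D=e−e_prev≈-25.672544; u=1/4·(-15.099169)+3/2·(-5.443294)+0·(-25.672544)≈-11.939733; next y=-3/10·19.099169+1·(-11.939733)≈-17.669483
n=6: y≈-17.669483, sp=4, e=sp−y≈21.669483; I≈16.226190, D=e−e_prev≈36.768652; u=1/4·21.669483+3/2·16.226190+0·36.768652≈29.756655; next y=-3/10·(-17.669483)+1·29.756655≈35.057500
n=7: y≈35.057500, sp=4, e=sp−y≈-31.057500; I≈-14.831311, D=e−e_prev≈-52.726984; u=1/4·(-31.057500)+3/2·(-14.831311)+0·(-52.726984)≈-30.011341; next y=-3/10·35.057500+1·(-30.011341)≈-40.528591
n=8: y≈-40.528591, sp=4, e=sp−y≈44.528591; I≈29.697281, D=e−e_prev≈75.586092; u=1/4·44.528591+3/2·29.697281+0·75.586092≈55.678069; next y=-3/10·(-40.528591)+1·55.678069≈67.836646
n=9: y≈67.836646, sp=4, e=sp−y≈-63.836646; I≈-34.139366, D=e−e_prev≈-108.365237; u=1/4·(-63.836646)+3/2·(-34.139366)+0·(-108.365237)≈-67.168210; next y=-3/10·67.836646+1·(-67.168210)≈-87.519204
n=10: y≈-87.519204, sp=4, e=sp−y≈91.519204; I≈57.379838, D=e−e_prev≈155.355850; u=1/4·91.519204+3/2·57.379838+0·155.355850≈108.949558; next y=-3/10·(-87.519204)+1·108.949558≈135.205319
n=11: y≈135.205319, sp=4, e=sp−y≈-131.205319; I≈-73.825481, D=e−e_prev≈-222.724523; u=1/4·(-131.205319)+3/2·(-73.825481)+0·(-222.724523)≈-143.539551; next y=-3/10·135.205319+1·(-143.539551)≈-184.101147
n=12: y≈-184.101147, sp=4, e=sp−y≈188.101147; I≈114.275666, D=e−e_prev≈319.306466; u=1/4·188.101147+3/2·114.275666+0·319.306466≈218.438786; next y=-3/10·(-184.101147)+1·218.438786≈273.669130
n=13: y≈273.669130, sp=4, e=sp−y≈-269.669130; I≈-155.393464, D=e−e_prev≈-457.770277; u=1/4·(-269.669130)+3/2·(-155.393464)+0·(-457.770277)≈-300.507479; next y=-3/10·273.669130+1·(-300.507479)≈-382.608218
n=14: y≈-382.608218, sp=4, e=sp−y≈386.608218; I≈231.214754, D=e−e_prev≈656.277348; u=1/4·386.608218+3/2·231.214754+0·656.277348≈443.474185; next y=-3/10·(-382.608218)+1·443.474185≈558.256650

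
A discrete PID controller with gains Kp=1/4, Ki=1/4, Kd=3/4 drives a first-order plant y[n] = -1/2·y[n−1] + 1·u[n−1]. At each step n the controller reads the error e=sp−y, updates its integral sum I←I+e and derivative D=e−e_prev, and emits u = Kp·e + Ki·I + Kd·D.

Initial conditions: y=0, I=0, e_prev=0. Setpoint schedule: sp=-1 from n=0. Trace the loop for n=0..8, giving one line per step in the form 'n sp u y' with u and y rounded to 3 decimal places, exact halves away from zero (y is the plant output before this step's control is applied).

0 -1 -1.250 0.000
1 -1 0.813 -1.250
2 -1 -3.422 1.438
3 -1 4.957 -4.141
4 -1 -12.401 7.027
5 -1 22.646 -15.915
6 -1 -48.980 30.603
7 -1 96.614 -64.282
8 -1 -200.025 128.755

(exact arithmetic carried between steps; '≈' marks a value shown rounded to 6 d.p. or computed from one; I and e_prev carry over from the previous line; the table rounds u and y to 3 d.p., halves away from zero)
n=0: y=0, sp=-1, e=sp−y=-1; I=-1, D=e−e_prev=-1; u=1/4·(-1)+1/4·(-1)+3/4·(-1)=-1.25; next y=-1/2·0+1·(-1.25)=-1.25
n=1: y=-1.25, sp=-1, e=sp−y=0.25; I=-0.75, D=e−e_prev=1.25; u=1/4·0.25+1/4·(-0.75)+3/4·1.25=0.8125; next y=-1/2·(-1.25)+1·0.8125=1.4375
n=2: y=1.4375, sp=-1, e=sp−y=-2.4375; I=-3.1875, D=e−e_prev=-2.6875; u=1/4·(-2.4375)+1/4·(-3.1875)+3/4·(-2.6875)=-3.421875; next y=-1/2·1.4375+1·(-3.421875)=-4.140625
n=3: y=-4.140625, sp=-1, e=sp−y=3.140625; I=-0.046875, D=e−e_prev=5.578125; u=1/4·3.140625+1/4·(-0.046875)+3/4·5.578125≈4.957031; next y=-1/2·(-4.140625)+1·4.957031≈7.027344
n=4: y≈7.027344, sp=-1, e=sp−y≈-8.027344; I≈-8.074219, D=e−e_prev≈-11.167969; u=1/4·(-8.027344)+1/4·(-8.074219)+3/4·(-11.167969)≈-12.401367; next y=-1/2·7.027344+1·(-12.401367)≈-15.915039
n=5: y≈-15.915039, sp=-1, e=sp−y≈14.915039; I≈6.840820, D=e−e_prev≈22.942383; u=1/4·14.915039+1/4·6.840820+3/4·22.942383≈22.645752; next y=-1/2·(-15.915039)+1·22.645752≈30.603271
n=6: y≈30.603271, sp=-1, e=sp−y≈-31.603271; I≈-24.762451, D=e−e_prev≈-46.518311; u=1/4·(-31.603271)+1/4·(-24.762451)+3/4·(-46.518311)≈-48.980164; next y=-1/2·30.603271+1·(-48.980164)≈-64.281799
n=7: y≈-64.281799, sp=-1, e=sp−y≈63.281799; I≈38.519348, D=e−e_prev≈94.885071; u=1/4·63.281799+1/4·38.519348+3/4·94.885071≈96.614090; next y=-1/2·(-64.281799)+1·96.614090≈128.754990
n=8: y≈128.754990, sp=-1, e=sp−y≈-129.754990; I≈-91.235641, D=e−e_prev≈-193.036789; u=1/4·(-129.754990)+1/4·(-91.235641)+3/4·(-193.036789)≈-200.025249; next y=-1/2·128.754990+1·(-200.025249)≈-264.402744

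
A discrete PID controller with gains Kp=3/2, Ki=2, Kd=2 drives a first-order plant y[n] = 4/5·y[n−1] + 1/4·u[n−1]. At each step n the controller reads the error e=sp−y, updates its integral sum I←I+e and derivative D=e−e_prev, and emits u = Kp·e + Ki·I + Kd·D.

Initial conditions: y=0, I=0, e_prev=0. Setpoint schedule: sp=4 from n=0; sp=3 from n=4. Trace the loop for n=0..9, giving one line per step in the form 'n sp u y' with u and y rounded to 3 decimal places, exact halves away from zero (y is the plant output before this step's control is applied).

(exact arithmetic carried between steps; '≈' marks a value shown rounded to 6 d.p. or computed from one; I and e_prev carry over from the previous line; the table rounds u and y to 3 d.p., halves away from zero)
n=0: y=0, sp=4, e=sp−y=4; I=4, D=e−e_prev=4; u=3/2·4+2·4+2·4=22; next y=4/5·0+1/4·22=5.5
n=1: y=5.5, sp=4, e=sp−y=-1.5; I=2.5, D=e−e_prev=-5.5; u=3/2·(-1.5)+2·2.5+2·(-5.5)=-8.25; next y=4/5·5.5+1/4·(-8.25)=2.3375
n=2: y=2.3375, sp=4, e=sp−y=1.6625; I=4.1625, D=e−e_prev=3.1625; u=3/2·1.6625+2·4.1625+2·3.1625=17.14375; next y=4/5·2.3375+1/4·17.14375≈6.155938
n=3: y≈6.155938, sp=4, e=sp−y≈-2.155938; I≈2.006563, D=e−e_prev≈-3.818438; u=3/2·(-2.155938)+2·2.006563+2·(-3.818438)≈-6.857656; next y=4/5·6.155938+1/4·(-6.857656)≈3.210336
n=4: y≈3.210336, sp=3, e=sp−y≈-0.210336; I≈1.796227, D=e−e_prev≈1.945602; u=3/2·(-0.210336)+2·1.796227+2·1.945602≈7.168152; next y=4/5·3.210336+1/4·7.168152≈4.360307
n=5: y≈4.360307, sp=3, e=sp−y≈-1.360307; I≈0.435920, D=e−e_prev≈-1.149971; u=3/2·(-1.360307)+2·0.435920+2·(-1.149971)≈-3.468563; next y=4/5·4.360307+1/4·(-3.468563)≈2.621105
n=6: y≈2.621105, sp=3, e=sp−y≈0.378895; I≈0.814815, D=e−e_prev≈1.739202; u=3/2·0.378895+2·0.814815+2·1.739202≈5.676377; next y=4/5·2.621105+1/4·5.676377≈3.515978
n=7: y≈3.515978, sp=3, e=sp−y≈-0.515978; I≈0.298837, D=e−e_prev≈-0.894873; u=3/2·(-0.515978)+2·0.298837+2·(-0.894873)≈-1.966040; next y=4/5·3.515978+1/4·(-1.966040)≈2.321273
n=8: y≈2.321273, sp=3, e=sp−y≈0.678727; I≈0.977564, D=e−e_prev≈1.194706; u=3/2·0.678727+2·0.977564+2·1.194706≈5.362631; next y=4/5·2.321273+1/4·5.362631≈3.197676
n=9: y≈3.197676, sp=3, e=sp−y≈-0.197676; I≈0.779889, D=e−e_prev≈-0.876403; u=3/2·(-0.197676)+2·0.779889+2·(-0.876403)≈-0.489543; next y=4/5·3.197676+1/4·(-0.489543)≈2.435755

0 4 22.000 0.000
1 4 -8.250 5.500
2 4 17.144 2.338
3 4 -6.858 6.156
4 3 7.168 3.210
5 3 -3.469 4.360
6 3 5.676 2.621
7 3 -1.966 3.516
8 3 5.363 2.321
9 3 -0.490 3.198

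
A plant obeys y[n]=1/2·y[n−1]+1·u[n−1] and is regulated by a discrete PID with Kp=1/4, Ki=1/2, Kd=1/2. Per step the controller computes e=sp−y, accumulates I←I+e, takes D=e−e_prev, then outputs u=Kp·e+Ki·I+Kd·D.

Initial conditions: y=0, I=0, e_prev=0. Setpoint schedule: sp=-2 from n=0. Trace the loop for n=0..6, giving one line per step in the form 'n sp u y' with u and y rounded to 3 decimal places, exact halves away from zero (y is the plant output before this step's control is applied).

0 -2 -2.500 0.000
1 -2 0.625 -2.500
2 -2 -2.719 -0.625
3 -2 0.539 -3.031
4 -2 -2.717 -0.977
5 -2 0.584 -3.205
6 -2 -2.661 -1.018

(exact arithmetic carried between steps; '≈' marks a value shown rounded to 6 d.p. or computed from one; I and e_prev carry over from the previous line; the table rounds u and y to 3 d.p., halves away from zero)
n=0: y=0, sp=-2, e=sp−y=-2; I=-2, D=e−e_prev=-2; u=1/4·(-2)+1/2·(-2)+1/2·(-2)=-2.5; next y=1/2·0+1·(-2.5)=-2.5
n=1: y=-2.5, sp=-2, e=sp−y=0.5; I=-1.5, D=e−e_prev=2.5; u=1/4·0.5+1/2·(-1.5)+1/2·2.5=0.625; next y=1/2·(-2.5)+1·0.625=-0.625
n=2: y=-0.625, sp=-2, e=sp−y=-1.375; I=-2.875, D=e−e_prev=-1.875; u=1/4·(-1.375)+1/2·(-2.875)+1/2·(-1.875)=-2.71875; next y=1/2·(-0.625)+1·(-2.71875)=-3.03125
n=3: y=-3.03125, sp=-2, e=sp−y=1.03125; I=-1.84375, D=e−e_prev=2.40625; u=1/4·1.03125+1/2·(-1.84375)+1/2·2.40625≈0.539063; next y=1/2·(-3.03125)+1·0.539063≈-0.976563
n=4: y≈-0.976563, sp=-2, e=sp−y≈-1.023438; I≈-2.867188, D=e−e_prev≈-2.054688; u=1/4·(-1.023438)+1/2·(-2.867188)+1/2·(-2.054688)≈-2.716797; next y=1/2·(-0.976563)+1·(-2.716797)≈-3.205078
n=5: y≈-3.205078, sp=-2, e=sp−y≈1.205078; I≈-1.662109, D=e−e_prev≈2.228516; u=1/4·1.205078+1/2·(-1.662109)+1/2·2.228516≈0.584473; next y=1/2·(-3.205078)+1·0.584473≈-1.018066
n=6: y≈-1.018066, sp=-2, e=sp−y≈-0.981934; I≈-2.644043, D=e−e_prev≈-2.187012; u=1/4·(-0.981934)+1/2·(-2.644043)+1/2·(-2.187012)≈-2.661011; next y=1/2·(-1.018066)+1·(-2.661011)≈-3.170044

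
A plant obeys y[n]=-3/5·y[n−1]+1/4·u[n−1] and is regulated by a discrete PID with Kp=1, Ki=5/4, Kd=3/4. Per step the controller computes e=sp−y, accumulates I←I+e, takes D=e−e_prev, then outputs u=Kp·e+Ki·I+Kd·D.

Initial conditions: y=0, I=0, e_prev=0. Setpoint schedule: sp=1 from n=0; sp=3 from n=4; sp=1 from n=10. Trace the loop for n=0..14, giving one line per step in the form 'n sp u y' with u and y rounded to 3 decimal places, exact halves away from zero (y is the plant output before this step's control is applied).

0 1 3.000 0.000
1 1 1.250 0.750
2 1 4.788 -0.138
3 1 1.293 1.279
4 3 13.178 -0.444
5 3 2.674 3.561
6 3 20.064 -1.468
7 3 -0.217 5.897
8 3 30.153 -3.592
9 3 -8.582 9.694
10 1 39.982 -7.962
11 1 -28.761 14.773
12 1 63.554 -16.054
13 1 -62.972 25.521
14 1 107.286 -31.055

(exact arithmetic carried between steps; '≈' marks a value shown rounded to 6 d.p. or computed from one; I and e_prev carry over from the previous line; the table rounds u and y to 3 d.p., halves away from zero)
n=0: y=0, sp=1, e=sp−y=1; I=1, D=e−e_prev=1; u=1·1+5/4·1+3/4·1=3; next y=-3/5·0+1/4·3=0.75
n=1: y=0.75, sp=1, e=sp−y=0.25; I=1.25, D=e−e_prev=-0.75; u=1·0.25+5/4·1.25+3/4·(-0.75)=1.25; next y=-3/5·0.75+1/4·1.25=-0.1375
n=2: y=-0.1375, sp=1, e=sp−y=1.1375; I=2.3875, D=e−e_prev=0.8875; u=1·1.1375+5/4·2.3875+3/4·0.8875=4.7875; next y=-3/5·(-0.1375)+1/4·4.7875=1.279375
n=3: y=1.279375, sp=1, e=sp−y=-0.279375; I=2.108125, D=e−e_prev=-1.416875; u=1·(-0.279375)+5/4·2.108125+3/4·(-1.416875)=1.293125; next y=-3/5·1.279375+1/4·1.293125≈-0.444344
n=4: y≈-0.444344, sp=3, e=sp−y≈3.444344; I≈5.552469, D=e−e_prev≈3.723719; u=1·3.444344+5/4·5.552469+3/4·3.723719≈13.177719; next y=-3/5·(-0.444344)+1/4·13.177719≈3.561036
n=5: y≈3.561036, sp=3, e=sp−y≈-0.561036; I≈4.991433, D=e−e_prev≈-4.005380; u=1·(-0.561036)+5/4·4.991433+3/4·(-4.005380)≈2.674220; next y=-3/5·3.561036+1/4·2.674220≈-1.468066
n=6: y≈-1.468066, sp=3, e=sp−y≈4.468066; I≈9.459499, D=e−e_prev≈5.029102; u=1·4.468066+5/4·9.459499+3/4·5.029102≈20.064267; next y=-3/5·(-1.468066)+1/4·20.064267≈5.896907
n=7: y≈5.896907, sp=3, e=sp−y≈-2.896907; I≈6.562593, D=e−e_prev≈-7.364973; u=1·(-2.896907)+5/4·6.562593+3/4·(-7.364973)≈-0.217396; next y=-3/5·5.896907+1/4·(-0.217396)≈-3.592493
n=8: y≈-3.592493, sp=3, e=sp−y≈6.592493; I≈13.155086, D=e−e_prev≈9.489400; u=1·6.592493+5/4·13.155086+3/4·9.489400≈30.153400; next y=-3/5·(-3.592493)+1/4·30.153400≈9.693846
n=9: y≈9.693846, sp=3, e=sp−y≈-6.693846; I≈6.461240, D=e−e_prev≈-13.286339; u=1·(-6.693846)+5/4·6.461240+3/4·(-13.286339)≈-8.582050; next y=-3/5·9.693846+1/4·(-8.582050)≈-7.961820
n=10: y≈-7.961820, sp=1, e=sp−y≈8.961820; I≈15.423060, D=e−e_prev≈15.655666; u=1·8.961820+5/4·15.423060+3/4·15.655666≈39.982394; next y=-3/5·(-7.961820)+1/4·39.982394≈14.772691
n=11: y≈14.772691, sp=1, e=sp−y≈-13.772691; I≈1.650369, D=e−e_prev≈-22.734511; u=1·(-13.772691)+5/4·1.650369+3/4·(-22.734511)≈-28.760612; next y=-3/5·14.772691+1/4·(-28.760612)≈-16.053767
n=12: y≈-16.053767, sp=1, e=sp−y≈17.053767; I≈18.704137, D=e−e_prev≈30.826458; u=1·17.053767+5/4·18.704137+3/4·30.826458≈63.553781; next y=-3/5·(-16.053767)+1/4·63.553781≈25.520706
n=13: y≈25.520706, sp=1, e=sp−y≈-24.520706; I≈-5.816569, D=e−e_prev≈-41.574473; u=1·(-24.520706)+5/4·(-5.816569)+3/4·(-41.574473)≈-62.972272; next y=-3/5·25.520706+1/4·(-62.972272)≈-31.055491
n=14: y≈-31.055491, sp=1, e=sp−y≈32.055491; I≈26.238922, D=e−e_prev≈56.576197; u=1·32.055491+5/4·26.238922+3/4·56.576197≈107.286292; next y=-3/5·(-31.055491)+1/4·107.286292≈45.454868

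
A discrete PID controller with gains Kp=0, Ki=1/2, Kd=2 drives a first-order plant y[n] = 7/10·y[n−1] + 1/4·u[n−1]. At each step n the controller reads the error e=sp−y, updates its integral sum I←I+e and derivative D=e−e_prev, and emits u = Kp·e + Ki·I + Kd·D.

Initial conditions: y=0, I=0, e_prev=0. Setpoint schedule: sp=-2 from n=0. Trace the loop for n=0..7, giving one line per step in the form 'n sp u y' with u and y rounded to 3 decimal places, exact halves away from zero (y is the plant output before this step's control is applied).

(exact arithmetic carried between steps; '≈' marks a value shown rounded to 6 d.p. or computed from one; I and e_prev carry over from the previous line; the table rounds u and y to 3 d.p., halves away from zero)
n=0: y=0, sp=-2, e=sp−y=-2; I=-2, D=e−e_prev=-2; u=0·(-2)+1/2·(-2)+2·(-2)=-5; next y=7/10·0+1/4·(-5)=-1.25
n=1: y=-1.25, sp=-2, e=sp−y=-0.75; I=-2.75, D=e−e_prev=1.25; u=0·(-0.75)+1/2·(-2.75)+2·1.25=1.125; next y=7/10·(-1.25)+1/4·1.125=-0.59375
n=2: y=-0.59375, sp=-2, e=sp−y=-1.40625; I=-4.15625, D=e−e_prev=-0.65625; u=0·(-1.40625)+1/2·(-4.15625)+2·(-0.65625)=-3.390625; next y=7/10·(-0.59375)+1/4·(-3.390625)≈-1.263281
n=3: y≈-1.263281, sp=-2, e=sp−y≈-0.736719; I≈-4.892969, D=e−e_prev≈0.669531; u=0·(-0.736719)+1/2·(-4.892969)+2·0.669531≈-1.107422; next y=7/10·(-1.263281)+1/4·(-1.107422)≈-1.161152
n=4: y≈-1.161152, sp=-2, e=sp−y≈-0.838848; I≈-5.731816, D=e−e_prev≈-0.102129; u=0·(-0.838848)+1/2·(-5.731816)+2·(-0.102129)≈-3.070166; next y=7/10·(-1.161152)+1/4·(-3.070166)≈-1.580348
n=5: y≈-1.580348, sp=-2, e=sp−y≈-0.419652; I≈-6.151468, D=e−e_prev≈0.419196; u=0·(-0.419652)+1/2·(-6.151468)+2·0.419196≈-2.237343; next y=7/10·(-1.580348)+1/4·(-2.237343)≈-1.665579
n=6: y≈-1.665579, sp=-2, e=sp−y≈-0.334421; I≈-6.485889, D=e−e_prev≈0.085231; u=0·(-0.334421)+1/2·(-6.485889)+2·0.085231≈-3.072482; next y=7/10·(-1.665579)+1/4·(-3.072482)≈-1.934026
n=7: y≈-1.934026, sp=-2, e=sp−y≈-0.065974; I≈-6.551863, D=e−e_prev≈0.268447; u=0·(-0.065974)+1/2·(-6.551863)+2·0.268447≈-2.739038; next y=7/10·(-1.934026)+1/4·(-2.739038)≈-2.038578

0 -2 -5.000 0.000
1 -2 1.125 -1.250
2 -2 -3.391 -0.594
3 -2 -1.107 -1.263
4 -2 -3.070 -1.161
5 -2 -2.237 -1.580
6 -2 -3.072 -1.666
7 -2 -2.739 -1.934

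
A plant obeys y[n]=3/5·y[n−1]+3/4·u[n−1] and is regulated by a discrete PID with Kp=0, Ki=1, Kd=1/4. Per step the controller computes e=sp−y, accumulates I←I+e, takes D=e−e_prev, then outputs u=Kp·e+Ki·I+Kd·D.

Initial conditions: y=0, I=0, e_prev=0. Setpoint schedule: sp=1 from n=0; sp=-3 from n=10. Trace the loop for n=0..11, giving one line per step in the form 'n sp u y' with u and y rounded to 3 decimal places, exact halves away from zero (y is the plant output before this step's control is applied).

(exact arithmetic carried between steps; '≈' marks a value shown rounded to 6 d.p. or computed from one; I and e_prev carry over from the previous line; the table rounds u and y to 3 d.p., halves away from zero)
n=0: y=0, sp=1, e=sp−y=1; I=1, D=e−e_prev=1; u=0·1+1·1+1/4·1=1.25; next y=3/5·0+3/4·1.25=0.9375
n=1: y=0.9375, sp=1, e=sp−y=0.0625; I=1.0625, D=e−e_prev=-0.9375; u=0·0.0625+1·1.0625+1/4·(-0.9375)=0.828125; next y=3/5·0.9375+3/4·0.828125≈1.183594
n=2: y≈1.183594, sp=1, e=sp−y≈-0.183594; I≈0.878906, D=e−e_prev≈-0.246094; u=0·(-0.183594)+1·0.878906+1/4·(-0.246094)≈0.817383; next y=3/5·1.183594+3/4·0.817383≈1.323193
n=3: y≈1.323193, sp=1, e=sp−y≈-0.323193; I≈0.555713, D=e−e_prev≈-0.139600; u=0·(-0.323193)+1·0.555713+1/4·(-0.139600)≈0.520813; next y=3/5·1.323193+3/4·0.520813≈1.184526
n=4: y≈1.184526, sp=1, e=sp−y≈-0.184526; I≈0.371187, D=e−e_prev≈0.138668; u=0·(-0.184526)+1·0.371187+1/4·0.138668≈0.405854; next y=3/5·1.184526+3/4·0.405854≈1.015106
n=5: y≈1.015106, sp=1, e=sp−y≈-0.015106; I≈0.356081, D=e−e_prev≈0.169420; u=0·(-0.015106)+1·0.356081+1/4·0.169420≈0.398436; next y=3/5·1.015106+3/4·0.398436≈0.907891
n=6: y≈0.907891, sp=1, e=sp−y≈0.092109; I≈0.448190, D=e−e_prev≈0.107215; u=0·0.092109+1·0.448190+1/4·0.107215≈0.474994; next y=3/5·0.907891+3/4·0.474994≈0.900980
n=7: y≈0.900980, sp=1, e=sp−y≈0.099020; I≈0.547210, D=e−e_prev≈0.006911; u=0·0.099020+1·0.547210+1/4·0.006911≈0.548938; next y=3/5·0.900980+3/4·0.548938≈0.952292
n=8: y≈0.952292, sp=1, e=sp−y≈0.047708; I≈0.594919, D=e−e_prev≈-0.051311; u=0·0.047708+1·0.594919+1/4·(-0.051311)≈0.582091; next y=3/5·0.952292+3/4·0.582091≈1.007943
n=9: y≈1.007943, sp=1, e=sp−y≈-0.007943; I≈0.586976, D=e−e_prev≈-0.055652; u=0·(-0.007943)+1·0.586976+1/4·(-0.055652)≈0.573063; next y=3/5·1.007943+3/4·0.573063≈1.034563
n=10: y≈1.034563, sp=-3, e=sp−y≈-4.034563; I≈-3.447587, D=e−e_prev≈-4.026620; u=0·(-4.034563)+1·(-3.447587)+1/4·(-4.026620)≈-4.454242; next y=3/5·1.034563+3/4·(-4.454242)≈-2.719944
n=11: y≈-2.719944, sp=-3, e=sp−y≈-0.280056; I≈-3.727643, D=e−e_prev≈3.754507; u=0·(-0.280056)+1·(-3.727643)+1/4·3.754507≈-2.789017; next y=3/5·(-2.719944)+3/4·(-2.789017)≈-3.723729

0 1 1.250 0.000
1 1 0.828 0.938
2 1 0.817 1.184
3 1 0.521 1.323
4 1 0.406 1.185
5 1 0.398 1.015
6 1 0.475 0.908
7 1 0.549 0.901
8 1 0.582 0.952
9 1 0.573 1.008
10 -3 -4.454 1.035
11 -3 -2.789 -2.720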